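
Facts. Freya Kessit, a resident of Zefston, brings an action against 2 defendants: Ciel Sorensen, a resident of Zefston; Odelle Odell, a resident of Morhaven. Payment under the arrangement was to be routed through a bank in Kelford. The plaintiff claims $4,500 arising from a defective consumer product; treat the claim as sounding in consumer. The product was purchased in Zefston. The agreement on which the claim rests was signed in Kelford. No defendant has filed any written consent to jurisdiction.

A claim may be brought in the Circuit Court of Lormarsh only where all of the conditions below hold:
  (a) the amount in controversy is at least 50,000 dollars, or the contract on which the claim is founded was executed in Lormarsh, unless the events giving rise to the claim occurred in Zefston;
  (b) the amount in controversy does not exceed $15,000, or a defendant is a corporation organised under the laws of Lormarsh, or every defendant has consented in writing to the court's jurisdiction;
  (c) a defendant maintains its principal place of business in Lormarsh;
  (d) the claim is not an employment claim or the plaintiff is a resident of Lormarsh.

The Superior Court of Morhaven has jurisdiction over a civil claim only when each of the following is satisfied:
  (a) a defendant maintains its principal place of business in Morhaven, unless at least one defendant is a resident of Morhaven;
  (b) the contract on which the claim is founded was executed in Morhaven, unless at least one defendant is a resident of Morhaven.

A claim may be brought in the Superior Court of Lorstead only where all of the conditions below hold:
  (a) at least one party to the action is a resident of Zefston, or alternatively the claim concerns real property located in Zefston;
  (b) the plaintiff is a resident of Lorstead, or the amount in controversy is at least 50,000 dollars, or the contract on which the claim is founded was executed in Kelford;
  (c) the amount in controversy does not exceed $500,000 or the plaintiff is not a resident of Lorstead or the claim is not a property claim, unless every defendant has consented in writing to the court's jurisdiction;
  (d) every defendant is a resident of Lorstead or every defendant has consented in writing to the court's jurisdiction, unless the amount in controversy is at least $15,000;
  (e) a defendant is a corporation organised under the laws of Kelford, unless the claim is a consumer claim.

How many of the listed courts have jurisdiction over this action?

The Circuit Court of Lormarsh:
  (a) The amount in controversy is $4,500, below the $50,000 floor; the contract was executed in Kelford, not Lormarsh — none of the alternatives is met. The proviso rescues it, though: the operative events occurred in Zefston. Condition met.
  (b) The amount in controversy is 4,500 dollars, within the 15,000 dollars ceiling, so one alternative holds. Met.
  (c) No defendant is a corporation. Not satisfied.
  (d) The claim is a consumer claim, not an employment claim — that alternative is enough. Satisfied.
  → No jurisdiction.
The Superior Court of Morhaven:
  (a) No defendant is a corporation. The proviso rescues it, though: Odelle Odell resides in Morhaven. Met.
  (b) The contract was executed in Kelford, not Morhaven. However, Odelle Odell resides in Morhaven, so the 'unless' proviso supplies this condition. Met.
  → Every requirement is satisfied — jurisdiction.
The Superior Court of Lorstead:
  (a) Freya Kessit resides in Zefston — that alternative is enough. Satisfied.
  (b) The contract was executed in Kelford, so this disjunct is met. Met.
  (c) The amount in controversy is 4,500 dollars, within the USD 500,000 ceiling — that alternative is enough. Condition met.
  (d) The defendants reside as follows — Ciel Sorensen in Zefston, Odelle Odell in Morhaven — not all in Lorstead; no such written consent has been filed — none of the alternatives is met. Nor does the 'unless' clause help: the amount in controversy is 4,500 dollars, below the USD 15,000 floor. Condition not met.
  (e) No defendant is a corporation. However, the claim is a consumer claim, so the 'unless' proviso supplies this condition. Met.
  → At least one condition fails; no jurisdiction.
Courts with jurisdiction: the Superior Court of Morhaven — 1 in total.

1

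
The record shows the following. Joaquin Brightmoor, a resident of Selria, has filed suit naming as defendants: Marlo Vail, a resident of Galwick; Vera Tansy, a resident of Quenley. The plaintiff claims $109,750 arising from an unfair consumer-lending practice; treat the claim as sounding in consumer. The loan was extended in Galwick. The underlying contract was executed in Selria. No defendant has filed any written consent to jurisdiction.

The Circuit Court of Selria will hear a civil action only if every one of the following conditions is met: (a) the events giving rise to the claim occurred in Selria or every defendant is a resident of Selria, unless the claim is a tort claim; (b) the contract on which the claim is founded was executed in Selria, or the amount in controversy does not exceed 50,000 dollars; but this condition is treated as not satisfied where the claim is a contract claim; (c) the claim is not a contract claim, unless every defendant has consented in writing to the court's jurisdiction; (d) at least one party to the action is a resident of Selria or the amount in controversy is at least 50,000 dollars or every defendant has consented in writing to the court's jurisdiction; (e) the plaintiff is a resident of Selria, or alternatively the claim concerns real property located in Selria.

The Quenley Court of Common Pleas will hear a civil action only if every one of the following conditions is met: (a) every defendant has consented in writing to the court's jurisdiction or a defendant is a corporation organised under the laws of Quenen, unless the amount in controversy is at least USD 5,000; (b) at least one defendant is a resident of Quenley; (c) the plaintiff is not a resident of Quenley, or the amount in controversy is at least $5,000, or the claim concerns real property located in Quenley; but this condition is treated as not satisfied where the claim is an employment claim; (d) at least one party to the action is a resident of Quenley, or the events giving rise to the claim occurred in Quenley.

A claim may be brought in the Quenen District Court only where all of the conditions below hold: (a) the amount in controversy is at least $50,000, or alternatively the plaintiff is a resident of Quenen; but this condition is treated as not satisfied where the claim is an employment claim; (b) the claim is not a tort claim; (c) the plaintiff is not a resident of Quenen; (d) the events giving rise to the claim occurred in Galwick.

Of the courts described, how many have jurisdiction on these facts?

The Circuit Court of Selria:
  (a) The operative events occurred in Galwick, not Selria; the defendants reside as follows — Marlo Vail in Galwick, Vera Tansy in Quenley — not all in Selria — no alternative holds. Nor does the 'unless' clause help: the claim is a consumer claim, not a tort claim. Not satisfied.
  (b) The contract was executed in Selria, so this disjunct is met. The exception is not triggered, since the claim is a consumer claim, not a contract claim. Satisfied.
  (c) The claim is a consumer claim, not a contract claim. Condition met.
  (d) Joaquin Brightmoor resides in Selria — that alternative is enough. Satisfied.
  (e) The plaintiff resides in Selria, which satisfies one of the alternatives. Satisfied.
  → Not every requirement is met — no jurisdiction.
The Quenley Court of Common Pleas:
  (a) No such written consent has been filed; no defendant is a corporation — every alternative fails. The proviso rescues it, though: the amount in controversy is $109,750, which meets the 5,000 dollars floor. Met.
  (b) Vera Tansy resides in Quenley. Met.
  (c) The plaintiff resides in Selria, which is not Quenley, which satisfies one of the alternatives. The carve-out does not apply: the claim is a consumer claim, not an employment claim. Condition met.
  (d) Vera Tansy resides in Quenley — that alternative is enough. Condition met.
  → Every requirement is satisfied — jurisdiction.
The Quenen District Court:
  (a) The amount in controversy is $109,750, which meets the 50,000 dollars floor, so one alternative holds. And the carve-out is inapplicable — the claim is a consumer claim, not an employment claim. Condition met.
  (b) The claim is a consumer claim, not a tort claim. Satisfied.
  (c) The plaintiff resides in Selria, which is not Quenen. Condition met.
  (d) The operative events occurred in Galwick. Condition met.
  → Jurisdiction lies.
Courts with jurisdiction: the Quenley Court of Common Pleas, the Quenen District Court — 2 in total.

2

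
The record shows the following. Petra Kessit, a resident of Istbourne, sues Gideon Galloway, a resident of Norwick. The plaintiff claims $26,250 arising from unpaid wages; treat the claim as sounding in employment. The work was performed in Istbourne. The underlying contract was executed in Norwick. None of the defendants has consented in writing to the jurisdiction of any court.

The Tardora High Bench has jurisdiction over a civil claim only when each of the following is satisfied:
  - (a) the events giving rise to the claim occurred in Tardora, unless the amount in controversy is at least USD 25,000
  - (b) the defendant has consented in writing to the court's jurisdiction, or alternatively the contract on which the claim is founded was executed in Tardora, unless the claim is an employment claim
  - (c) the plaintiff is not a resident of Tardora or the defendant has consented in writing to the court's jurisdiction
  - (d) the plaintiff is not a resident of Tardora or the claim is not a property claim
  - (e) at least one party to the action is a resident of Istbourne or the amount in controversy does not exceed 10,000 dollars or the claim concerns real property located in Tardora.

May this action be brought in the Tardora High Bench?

The Tardora High Bench:
  (a) The operative events occurred in Istbourne, not Tardora. But the amount in controversy is USD 26,250, which meets the USD 25,000 floor, and the 'unless' clause therefore excuses the requirement. Condition met.
  (b) No such written consent has been filed; the contract was executed in Norwick, not Tardora — every alternative fails. But the claim is an employment claim, and the 'unless' clause therefore excuses the requirement. Met.
  (c) The plaintiff resides in Istbourne, which is not Tardora — that alternative is enough. Condition met.
  (d) The plaintiff resides in Istbourne, which is not Tardora, which satisfies one of the alternatives. Met.
  (e) Petra Kessit resides in Istbourne, so one alternative holds. Satisfied.
  → Jurisdiction lies.

Yes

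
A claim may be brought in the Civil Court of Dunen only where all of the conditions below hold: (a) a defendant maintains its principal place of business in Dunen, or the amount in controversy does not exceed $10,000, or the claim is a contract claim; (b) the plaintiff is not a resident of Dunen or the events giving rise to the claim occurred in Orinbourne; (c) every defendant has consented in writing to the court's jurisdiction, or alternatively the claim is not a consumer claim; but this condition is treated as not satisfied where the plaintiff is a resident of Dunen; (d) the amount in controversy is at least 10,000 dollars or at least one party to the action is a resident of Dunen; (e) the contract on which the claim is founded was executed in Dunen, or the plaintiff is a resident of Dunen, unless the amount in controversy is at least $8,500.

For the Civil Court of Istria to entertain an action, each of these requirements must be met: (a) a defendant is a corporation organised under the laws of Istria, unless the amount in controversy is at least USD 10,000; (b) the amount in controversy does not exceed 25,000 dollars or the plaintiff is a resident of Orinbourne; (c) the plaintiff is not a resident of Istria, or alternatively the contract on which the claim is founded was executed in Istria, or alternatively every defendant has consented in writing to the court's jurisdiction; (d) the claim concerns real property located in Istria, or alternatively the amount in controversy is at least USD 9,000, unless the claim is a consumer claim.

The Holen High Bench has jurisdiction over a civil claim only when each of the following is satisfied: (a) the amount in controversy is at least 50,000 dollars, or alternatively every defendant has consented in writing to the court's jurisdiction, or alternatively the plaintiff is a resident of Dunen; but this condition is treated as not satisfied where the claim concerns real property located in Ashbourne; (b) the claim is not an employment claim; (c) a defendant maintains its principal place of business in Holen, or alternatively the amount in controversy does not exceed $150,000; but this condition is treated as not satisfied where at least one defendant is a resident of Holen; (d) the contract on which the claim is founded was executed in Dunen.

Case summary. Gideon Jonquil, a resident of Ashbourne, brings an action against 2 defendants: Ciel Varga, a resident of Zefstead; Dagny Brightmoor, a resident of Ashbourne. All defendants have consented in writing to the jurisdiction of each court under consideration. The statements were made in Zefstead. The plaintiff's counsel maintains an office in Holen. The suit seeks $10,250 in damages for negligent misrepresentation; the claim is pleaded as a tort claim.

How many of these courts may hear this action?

1

The Civil Court of Dunen:
  (a) No defendant is a corporation; the amount in controversy is 10,250 dollars, above the USD 10,000 ceiling; the claim is a tort claim, not a contract claim — no alternative holds. Not satisfied.
  (b) The plaintiff resides in Ashbourne, which is not Dunen, so this disjunct is met. Condition met.
  (c) Every defendant has filed written consent — that alternative is enough. The carve-out does not apply: the plaintiff resides in Ashbourne, not Dunen. Condition met.
  (d) The amount in controversy is 10,250 dollars, which meets the $10,000 floor, so this disjunct is met. Met.
  (e) No contract (and hence no place of execution) is alleged; the plaintiff resides in Ashbourne, not Dunen — no alternative holds. But the amount in controversy is USD 10,250, which meets the USD 8,500 floor, and the 'unless' clause therefore excuses the requirement. Condition met.
  → The court lacks jurisdiction.
The Civil Court of Istria:
  (a) No defendant is a corporation. However, the amount in controversy is 10,250 dollars, which meets the 10,000 dollars floor, so the 'unless' proviso supplies this condition. Condition met.
  (b) The amount in controversy is $10,250, within the USD 25,000 ceiling, so one alternative holds. Satisfied.
  (c) The plaintiff resides in Ashbourne, which is not Istria, so one alternative holds. Met.
  (d) The amount in controversy is 10,250 dollars, which meets the $9,000 floor — that alternative is enough. Met.
  → Every requirement is satisfied — jurisdiction.
The Holen High Bench:
  (a) Every defendant has filed written consent, which satisfies one of the alternatives. And the carve-out is inapplicable — the claim does not concern real property. Met.
  (b) The claim is a tort claim, not an employment claim. Condition met.
  (c) The amount in controversy is 10,250 dollars, within the USD 150,000 ceiling, so this disjunct is met. And the carve-out is inapplicable — no defendant resides in Holen (they reside in Zefstead, Ashbourne). Met.
  (d) No contract (and hence no place of execution) is alleged. Condition not met.
  → No jurisdiction.
Courts with jurisdiction: the Civil Court of Istria — 1 in total.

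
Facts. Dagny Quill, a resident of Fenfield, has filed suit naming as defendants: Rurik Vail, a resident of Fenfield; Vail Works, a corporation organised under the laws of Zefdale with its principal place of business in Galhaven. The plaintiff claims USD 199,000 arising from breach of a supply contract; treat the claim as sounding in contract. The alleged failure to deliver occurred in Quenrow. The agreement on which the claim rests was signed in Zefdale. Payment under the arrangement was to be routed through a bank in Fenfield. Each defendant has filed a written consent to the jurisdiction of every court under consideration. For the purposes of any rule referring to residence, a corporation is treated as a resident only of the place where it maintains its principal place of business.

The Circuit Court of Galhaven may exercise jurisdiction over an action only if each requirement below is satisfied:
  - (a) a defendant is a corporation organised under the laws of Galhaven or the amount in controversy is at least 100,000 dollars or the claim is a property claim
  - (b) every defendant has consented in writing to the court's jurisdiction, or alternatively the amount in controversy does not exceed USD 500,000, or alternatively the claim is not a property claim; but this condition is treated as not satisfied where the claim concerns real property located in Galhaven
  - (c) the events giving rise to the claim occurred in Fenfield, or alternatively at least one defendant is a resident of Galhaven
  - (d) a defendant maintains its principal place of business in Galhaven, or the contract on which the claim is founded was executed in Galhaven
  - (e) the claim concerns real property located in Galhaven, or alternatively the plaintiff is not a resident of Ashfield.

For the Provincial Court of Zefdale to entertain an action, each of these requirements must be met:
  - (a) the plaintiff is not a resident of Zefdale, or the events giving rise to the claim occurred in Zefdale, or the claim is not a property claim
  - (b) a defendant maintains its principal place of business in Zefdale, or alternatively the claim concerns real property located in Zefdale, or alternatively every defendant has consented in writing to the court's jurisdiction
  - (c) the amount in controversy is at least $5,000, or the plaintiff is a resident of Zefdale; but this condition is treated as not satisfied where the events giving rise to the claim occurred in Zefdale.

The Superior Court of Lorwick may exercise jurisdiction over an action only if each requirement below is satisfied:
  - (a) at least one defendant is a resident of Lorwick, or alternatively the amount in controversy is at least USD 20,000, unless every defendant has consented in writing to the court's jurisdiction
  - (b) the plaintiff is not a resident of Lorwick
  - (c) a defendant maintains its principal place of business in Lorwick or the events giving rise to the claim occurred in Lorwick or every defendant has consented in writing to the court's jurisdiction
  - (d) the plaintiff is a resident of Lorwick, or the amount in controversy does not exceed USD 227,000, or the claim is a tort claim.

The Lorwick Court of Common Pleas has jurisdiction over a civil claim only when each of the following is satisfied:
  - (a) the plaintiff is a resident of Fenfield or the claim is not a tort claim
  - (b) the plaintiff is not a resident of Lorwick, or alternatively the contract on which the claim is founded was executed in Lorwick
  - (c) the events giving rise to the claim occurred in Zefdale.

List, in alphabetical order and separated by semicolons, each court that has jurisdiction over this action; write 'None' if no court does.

the Circuit Court of Galhaven; the Provincial Court of Zefdale; the Superior Court of Lorwick

The Circuit Court of Galhaven:
  (a) The amount in controversy is 199,000 dollars, which meets the USD 100,000 floor, which satisfies one of the alternatives. Met.
  (b) Every defendant has filed written consent — that alternative is enough. The carve-out does not apply: the claim does not concern real property. Condition met.
  (c) Vail Works resides in Galhaven, which satisfies one of the alternatives. Met.
  (d) Vail Works has its principal place of business in Galhaven — that alternative is enough. Met.
  (e) The plaintiff resides in Fenfield, which is not Ashfield, so one alternative holds. Condition met.
  → Every requirement is satisfied — jurisdiction.
The Provincial Court of Zefdale:
  (a) The plaintiff resides in Fenfield, which is not Zefdale, which satisfies one of the alternatives. Condition met.
  (b) Every defendant has filed written consent, so one alternative holds. Met.
  (c) The amount in controversy is $199,000, which meets the $5,000 floor, which satisfies one of the alternatives. And the carve-out is inapplicable — the operative events occurred in Quenrow, not Zefdale. Met.
  → Jurisdiction lies.
The Superior Court of Lorwick:
  (a) The amount in controversy is $199,000, which meets the USD 20,000 floor, which satisfies one of the alternatives. Met.
  (b) The plaintiff resides in Fenfield, which is not Lorwick. Satisfied.
  (c) Every defendant has filed written consent, so one alternative holds. Met.
  (d) The amount in controversy is USD 199,000, within the 227,000 dollars ceiling — that alternative is enough. Met.
  → All conditions met; jurisdiction exists.
The Lorwick Court of Common Pleas:
  (a) The plaintiff resides in Fenfield — that alternative is enough. Met.
  (b) The plaintiff resides in Fenfield, which is not Lorwick — that alternative is enough. Condition met.
  (c) The operative events occurred in Quenrow, not Zefdale. Not met.
  → The court lacks jurisdiction.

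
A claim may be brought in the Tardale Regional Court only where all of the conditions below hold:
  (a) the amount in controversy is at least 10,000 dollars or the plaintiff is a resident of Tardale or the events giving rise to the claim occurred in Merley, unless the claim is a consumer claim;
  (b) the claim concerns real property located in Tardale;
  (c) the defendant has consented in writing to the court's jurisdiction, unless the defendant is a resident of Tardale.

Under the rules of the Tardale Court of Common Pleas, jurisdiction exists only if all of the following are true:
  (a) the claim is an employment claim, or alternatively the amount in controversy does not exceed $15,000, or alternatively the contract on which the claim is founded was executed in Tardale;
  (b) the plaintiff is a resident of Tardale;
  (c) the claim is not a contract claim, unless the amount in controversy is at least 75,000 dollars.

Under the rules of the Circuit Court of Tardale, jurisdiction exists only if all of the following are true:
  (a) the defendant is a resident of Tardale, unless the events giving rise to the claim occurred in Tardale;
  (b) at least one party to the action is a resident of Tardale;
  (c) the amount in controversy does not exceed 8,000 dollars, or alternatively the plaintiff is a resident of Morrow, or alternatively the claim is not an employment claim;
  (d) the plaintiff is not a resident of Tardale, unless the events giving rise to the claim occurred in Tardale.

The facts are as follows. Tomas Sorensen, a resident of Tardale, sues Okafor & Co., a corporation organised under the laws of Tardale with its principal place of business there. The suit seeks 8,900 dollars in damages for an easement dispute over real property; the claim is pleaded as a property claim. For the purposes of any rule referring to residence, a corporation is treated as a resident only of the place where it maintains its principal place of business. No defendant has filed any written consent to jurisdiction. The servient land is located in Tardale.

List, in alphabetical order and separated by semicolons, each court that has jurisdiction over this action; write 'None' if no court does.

The Tardale Regional Court:
  (a) The plaintiff resides in Tardale — that alternative is enough. Met.
  (b) The property lies in Tardale. Satisfied.
  (c) No such written consent has been filed. The proviso rescues it, though: the defendant resides in Tardale. Condition met.
  → Every requirement is satisfied — jurisdiction.
The Tardale Court of Common Pleas:
  (a) The amount in controversy is $8,900, within the USD 15,000 ceiling, so one alternative holds. Satisfied.
  (b) The plaintiff resides in Tardale. Condition met.
  (c) The claim is a property claim, not a contract claim. Met.
  → The court has jurisdiction.
The Circuit Court of Tardale:
  (a) The defendant resides in Tardale. Satisfied.
  (b) Tomas Sorensen resides in Tardale. Met.
  (c) The claim is a property claim, not an employment claim, which satisfies one of the alternatives. Satisfied.
  (d) The plaintiff resides in Tardale. However, the operative events occurred in Tardale, so the 'unless' proviso supplies this condition. Met.
  → Every requirement is satisfied — jurisdiction.

the Circuit Court of Tardale; the Tardale Court of Common Pleas; the Tardale Regional Court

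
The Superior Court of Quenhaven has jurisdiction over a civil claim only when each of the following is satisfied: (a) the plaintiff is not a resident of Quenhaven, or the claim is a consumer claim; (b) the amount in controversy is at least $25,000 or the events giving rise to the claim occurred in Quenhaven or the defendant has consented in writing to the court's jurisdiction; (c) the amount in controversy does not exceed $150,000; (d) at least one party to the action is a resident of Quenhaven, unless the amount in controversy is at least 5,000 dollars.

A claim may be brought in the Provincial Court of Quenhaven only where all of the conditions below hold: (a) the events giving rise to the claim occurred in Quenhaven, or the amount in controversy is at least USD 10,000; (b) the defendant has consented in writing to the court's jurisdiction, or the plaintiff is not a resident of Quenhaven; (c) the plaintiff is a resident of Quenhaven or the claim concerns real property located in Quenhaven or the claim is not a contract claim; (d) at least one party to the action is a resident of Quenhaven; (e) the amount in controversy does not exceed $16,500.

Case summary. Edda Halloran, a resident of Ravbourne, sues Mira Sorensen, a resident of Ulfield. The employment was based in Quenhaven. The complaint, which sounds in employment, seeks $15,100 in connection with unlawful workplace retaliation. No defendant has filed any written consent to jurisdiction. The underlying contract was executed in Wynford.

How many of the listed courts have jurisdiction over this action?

The Superior Court of Quenhaven:
  (a) The plaintiff resides in Ravbourne, which is not Quenhaven, which satisfies one of the alternatives. Satisfied.
  (b) The operative events occurred in Quenhaven — that alternative is enough. Satisfied.
  (c) The amount in controversy is $15,100, within the 150,000 dollars ceiling. Satisfied.
  (d) No party resides in Quenhaven. However, the amount in controversy is USD 15,100, which meets the $5,000 floor, so the 'unless' proviso supplies this condition. Satisfied.
  → Every requirement is satisfied — jurisdiction.
The Provincial Court of Quenhaven:
  (a) The operative events occurred in Quenhaven, so one alternative holds. Condition met.
  (b) The plaintiff resides in Ravbourne, which is not Quenhaven — that alternative is enough. Satisfied.
  (c) The claim is an employment claim, not a contract claim, so one alternative holds. Satisfied.
  (d) No party resides in Quenhaven. Not met.
  (e) The amount in controversy is USD 15,100, within the USD 16,500 ceiling. Met.
  → No jurisdiction.
Courts with jurisdiction: the Superior Court of Quenhaven — 1 in total.

1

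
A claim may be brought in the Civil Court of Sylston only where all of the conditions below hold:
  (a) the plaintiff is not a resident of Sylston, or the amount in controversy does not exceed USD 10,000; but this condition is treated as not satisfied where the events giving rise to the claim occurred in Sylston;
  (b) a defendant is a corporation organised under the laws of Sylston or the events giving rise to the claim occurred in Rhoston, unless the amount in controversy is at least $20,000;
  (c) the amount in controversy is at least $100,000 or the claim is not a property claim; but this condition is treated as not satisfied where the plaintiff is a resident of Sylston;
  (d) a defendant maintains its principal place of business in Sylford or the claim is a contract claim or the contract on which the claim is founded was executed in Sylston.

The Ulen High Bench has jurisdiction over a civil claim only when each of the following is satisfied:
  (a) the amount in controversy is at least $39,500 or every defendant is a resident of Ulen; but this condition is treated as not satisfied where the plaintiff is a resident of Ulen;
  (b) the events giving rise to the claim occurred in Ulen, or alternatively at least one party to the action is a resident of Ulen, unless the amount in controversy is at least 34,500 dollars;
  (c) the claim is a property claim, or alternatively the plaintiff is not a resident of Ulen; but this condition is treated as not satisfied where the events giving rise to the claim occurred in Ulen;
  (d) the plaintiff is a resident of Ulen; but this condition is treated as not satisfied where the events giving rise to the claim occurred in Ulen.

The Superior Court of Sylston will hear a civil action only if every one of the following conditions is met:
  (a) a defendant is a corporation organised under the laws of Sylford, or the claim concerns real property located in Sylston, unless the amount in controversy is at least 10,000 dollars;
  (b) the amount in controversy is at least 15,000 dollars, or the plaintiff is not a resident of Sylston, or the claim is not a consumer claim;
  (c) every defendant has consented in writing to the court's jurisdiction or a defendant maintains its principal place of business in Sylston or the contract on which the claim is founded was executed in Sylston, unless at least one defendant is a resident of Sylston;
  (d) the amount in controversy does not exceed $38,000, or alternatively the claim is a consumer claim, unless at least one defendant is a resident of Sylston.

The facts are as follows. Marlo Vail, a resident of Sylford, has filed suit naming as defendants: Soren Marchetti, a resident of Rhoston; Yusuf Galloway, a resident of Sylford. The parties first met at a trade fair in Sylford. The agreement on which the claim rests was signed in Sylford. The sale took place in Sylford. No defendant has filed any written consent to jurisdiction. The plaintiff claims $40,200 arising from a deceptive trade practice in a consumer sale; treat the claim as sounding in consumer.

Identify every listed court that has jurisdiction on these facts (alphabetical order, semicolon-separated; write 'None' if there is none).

None

The Civil Court of Sylston:
  (a) The plaintiff resides in Sylford, which is not Sylston, so one alternative holds. The exception is not triggered, since the operative events occurred in Sylford, not Sylston. Met.
  (b) No defendant is a corporation; the operative events occurred in Sylford, not Rhoston — no alternative holds. The proviso rescues it, though: the amount in controversy is $40,200, which meets the $20,000 floor. Condition met.
  (c) The claim is a consumer claim, not a property claim, which satisfies one of the alternatives. And the carve-out is inapplicable — the plaintiff resides in Sylford, not Sylston. Met.
  (d) No defendant is a corporation; the claim is a consumer claim, not a contract claim; the contract was executed in Sylford, not Sylston — no alternative holds. Fails.
  → At least one condition fails; no jurisdiction.
The Ulen High Bench:
  (a) The amount in controversy is 40,200 dollars, which meets the $39,500 floor, which satisfies one of the alternatives. The exception is not triggered, since the plaintiff resides in Sylford, not Ulen. Met.
  (b) The operative events occurred in Sylford, not Ulen; no party resides in Ulen — every alternative fails. The proviso rescues it, though: the amount in controversy is $40,200, which meets the $34,500 floor. Met.
  (c) The plaintiff resides in Sylford, which is not Ulen, so this disjunct is met. The carve-out does not apply: the operative events occurred in Sylford, not Ulen. Condition met.
  (d) The plaintiff resides in Sylford, not Ulen. Fails.
  → At least one condition fails; no jurisdiction.
The Superior Court of Sylston:
  (a) No defendant is a corporation; the claim does not concern real property — none of the alternatives is met. The proviso rescues it, though: the amount in controversy is $40,200, which meets the USD 10,000 floor. Satisfied.
  (b) The amount in controversy is USD 40,200, which meets the $15,000 floor, which satisfies one of the alternatives. Condition met.
  (c) No such written consent has been filed; no defendant is a corporation; the contract was executed in Sylford, not Sylston — no alternative holds. Nor does the 'unless' clause help: no defendant resides in Sylston (they reside in Rhoston, Sylford). Not satisfied.
  (d) The claim is a consumer claim, so this disjunct is met. Met.
  → At least one condition fails; no jurisdiction.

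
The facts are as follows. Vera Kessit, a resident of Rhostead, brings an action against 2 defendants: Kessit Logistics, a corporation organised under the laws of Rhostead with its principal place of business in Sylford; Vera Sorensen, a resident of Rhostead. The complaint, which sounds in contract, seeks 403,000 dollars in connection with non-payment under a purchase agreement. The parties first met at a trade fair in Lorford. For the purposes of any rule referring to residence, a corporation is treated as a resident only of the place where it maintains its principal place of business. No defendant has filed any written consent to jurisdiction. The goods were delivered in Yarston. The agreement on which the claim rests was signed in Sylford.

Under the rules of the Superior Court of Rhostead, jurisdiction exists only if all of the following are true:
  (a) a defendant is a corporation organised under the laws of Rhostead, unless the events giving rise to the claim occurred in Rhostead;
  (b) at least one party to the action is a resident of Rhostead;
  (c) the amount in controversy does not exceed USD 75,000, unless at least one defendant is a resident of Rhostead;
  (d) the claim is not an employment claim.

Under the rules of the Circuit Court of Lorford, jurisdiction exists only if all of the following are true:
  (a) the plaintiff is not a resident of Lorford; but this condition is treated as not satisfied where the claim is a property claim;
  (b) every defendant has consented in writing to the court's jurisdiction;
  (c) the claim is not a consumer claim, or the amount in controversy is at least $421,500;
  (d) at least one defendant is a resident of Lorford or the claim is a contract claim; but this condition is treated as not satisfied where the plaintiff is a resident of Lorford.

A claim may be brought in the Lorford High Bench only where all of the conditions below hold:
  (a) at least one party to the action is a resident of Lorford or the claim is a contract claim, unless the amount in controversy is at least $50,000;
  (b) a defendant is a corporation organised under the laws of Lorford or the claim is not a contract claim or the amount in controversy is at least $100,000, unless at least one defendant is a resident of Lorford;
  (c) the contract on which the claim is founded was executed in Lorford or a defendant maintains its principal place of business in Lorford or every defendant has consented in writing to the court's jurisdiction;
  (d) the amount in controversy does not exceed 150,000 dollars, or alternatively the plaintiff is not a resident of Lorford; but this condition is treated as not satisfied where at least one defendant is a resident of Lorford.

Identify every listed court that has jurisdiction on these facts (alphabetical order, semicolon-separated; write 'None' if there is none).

the Superior Court of Rhostead

The Superior Court of Rhostead:
  (a) Kessit Logistics is organised under the laws of Rhostead. Condition met.
  (b) Vera Kessit resides in Rhostead. Condition met.
  (c) The amount in controversy is USD 403,000, above the 75,000 dollars ceiling. But Vera Sorensen resides in Rhostead, and the 'unless' clause therefore excuses the requirement. Satisfied.
  (d) The claim is a contract claim, not an employment claim. Met.
  → Every requirement is satisfied — jurisdiction.
The Circuit Court of Lorford:
  (a) The plaintiff resides in Rhostead, which is not Lorford. The exception is not triggered, since the claim is a contract claim, not a property claim. Satisfied.
  (b) No such written consent has been filed. Condition not met.
  (c) The claim is a contract claim, not a consumer claim — that alternative is enough. Met.
  (d) The claim is a contract claim, so one alternative holds. The exception is not triggered, since the plaintiff resides in Rhostead, not Lorford. Satisfied.
  → The court lacks jurisdiction.
The Lorford High Bench:
  (a) The claim is a contract claim — that alternative is enough. Met.
  (b) The amount in controversy is USD 403,000, which meets the $100,000 floor, so one alternative holds. Condition met.
  (c) The contract was executed in Sylford, not Lorford; the corporate defendant(s) have their principal place of business in Sylford, not Lorford; no such written consent has been filed — none of the alternatives is met. Condition not met.
  (d) The plaintiff resides in Rhostead, which is not Lorford — that alternative is enough. The carve-out does not apply: no defendant resides in Lorford (they reside in Sylford, Rhostead). Satisfied.
  → No jurisdiction.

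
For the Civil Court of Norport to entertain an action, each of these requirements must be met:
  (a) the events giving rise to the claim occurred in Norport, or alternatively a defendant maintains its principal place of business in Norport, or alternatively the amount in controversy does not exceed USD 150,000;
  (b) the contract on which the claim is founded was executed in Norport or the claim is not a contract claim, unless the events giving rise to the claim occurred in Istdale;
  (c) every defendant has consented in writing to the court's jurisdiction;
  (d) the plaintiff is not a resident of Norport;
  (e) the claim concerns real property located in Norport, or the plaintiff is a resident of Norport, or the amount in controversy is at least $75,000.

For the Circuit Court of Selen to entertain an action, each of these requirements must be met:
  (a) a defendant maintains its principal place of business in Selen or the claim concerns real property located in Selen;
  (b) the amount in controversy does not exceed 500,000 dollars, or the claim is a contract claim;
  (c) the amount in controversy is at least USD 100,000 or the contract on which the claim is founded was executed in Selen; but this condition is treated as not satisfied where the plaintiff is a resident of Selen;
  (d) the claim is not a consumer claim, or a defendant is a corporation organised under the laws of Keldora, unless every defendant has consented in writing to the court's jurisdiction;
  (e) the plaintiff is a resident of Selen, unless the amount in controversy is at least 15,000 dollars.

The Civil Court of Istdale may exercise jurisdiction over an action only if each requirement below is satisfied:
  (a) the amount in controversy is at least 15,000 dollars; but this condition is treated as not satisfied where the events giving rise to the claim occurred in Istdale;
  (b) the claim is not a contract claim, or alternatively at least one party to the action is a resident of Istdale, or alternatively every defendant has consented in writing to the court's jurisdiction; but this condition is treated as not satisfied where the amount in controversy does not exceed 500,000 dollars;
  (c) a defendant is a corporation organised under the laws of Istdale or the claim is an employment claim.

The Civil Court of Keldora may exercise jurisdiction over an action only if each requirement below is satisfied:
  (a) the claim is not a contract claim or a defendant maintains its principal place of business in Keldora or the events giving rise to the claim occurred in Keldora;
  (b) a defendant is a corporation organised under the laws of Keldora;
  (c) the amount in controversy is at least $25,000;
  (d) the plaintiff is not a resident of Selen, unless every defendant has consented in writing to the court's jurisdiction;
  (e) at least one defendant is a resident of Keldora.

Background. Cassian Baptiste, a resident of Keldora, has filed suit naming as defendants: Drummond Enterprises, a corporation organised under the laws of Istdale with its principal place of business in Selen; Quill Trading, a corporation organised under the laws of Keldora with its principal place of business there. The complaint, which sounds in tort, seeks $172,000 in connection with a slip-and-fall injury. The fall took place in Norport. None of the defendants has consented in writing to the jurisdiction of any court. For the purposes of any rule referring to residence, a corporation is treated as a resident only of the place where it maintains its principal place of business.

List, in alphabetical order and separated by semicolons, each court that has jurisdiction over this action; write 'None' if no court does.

the Circuit Court of Selen; the Civil Court of Keldora

The Civil Court of Norport:
  (a) The operative events occurred in Norport, so this disjunct is met. Met.
  (b) The claim is a tort claim, not a contract claim, so this disjunct is met. Satisfied.
  (c) No such written consent has been filed. Fails.
  (d) The plaintiff resides in Keldora, which is not Norport. Condition met.
  (e) The amount in controversy is $172,000, which meets the $75,000 floor, which satisfies one of the alternatives. Condition met.
  → The court lacks jurisdiction.
The Circuit Court of Selen:
  (a) Drummond Enterprises has its principal place of business in Selen, so this disjunct is met. Met.
  (b) The amount in controversy is 172,000 dollars, within the 500,000 dollars ceiling, so this disjunct is met. Met.
  (c) The amount in controversy is $172,000, which meets the USD 100,000 floor, so one alternative holds. The carve-out does not apply: the plaintiff resides in Keldora, not Selen. Satisfied.
  (d) The claim is a tort claim, not a consumer claim, so one alternative holds. Condition met.
  (e) The plaintiff resides in Keldora, not Selen. But the amount in controversy is USD 172,000, which meets the 15,000 dollars floor, and the 'unless' clause therefore excuses the requirement. Satisfied.
  → Every requirement is satisfied — jurisdiction.
The Civil Court of Istdale:
  (a) The amount in controversy is 172,000 dollars, which meets the 15,000 dollars floor. And the carve-out is inapplicable — the operative events occurred in Norport, not Istdale. Satisfied.
  (b) The claim is a tort claim, not a contract claim, so this disjunct is met. But the carve-out bites: the amount in controversy is USD 172,000, within the $500,000 ceiling. Condition not met.
  (c) Drummond Enterprises is organised under the laws of Istdale, which satisfies one of the alternatives. Condition met.
  → At least one condition fails; no jurisdiction.
The Civil Court of Keldora:
  (a) The claim is a tort claim, not a contract claim, so one alternative holds. Condition met.
  (b) Quill Trading is organised under the laws of Keldora. Met.
  (c) The amount in controversy is 172,000 dollars, which meets the 25,000 dollars floor. Met.
  (d) The plaintiff resides in Keldora, which is not Selen. Satisfied.
  (e) Quill Trading resides in Keldora. Met.
  → Every requirement is satisfied — jurisdiction.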